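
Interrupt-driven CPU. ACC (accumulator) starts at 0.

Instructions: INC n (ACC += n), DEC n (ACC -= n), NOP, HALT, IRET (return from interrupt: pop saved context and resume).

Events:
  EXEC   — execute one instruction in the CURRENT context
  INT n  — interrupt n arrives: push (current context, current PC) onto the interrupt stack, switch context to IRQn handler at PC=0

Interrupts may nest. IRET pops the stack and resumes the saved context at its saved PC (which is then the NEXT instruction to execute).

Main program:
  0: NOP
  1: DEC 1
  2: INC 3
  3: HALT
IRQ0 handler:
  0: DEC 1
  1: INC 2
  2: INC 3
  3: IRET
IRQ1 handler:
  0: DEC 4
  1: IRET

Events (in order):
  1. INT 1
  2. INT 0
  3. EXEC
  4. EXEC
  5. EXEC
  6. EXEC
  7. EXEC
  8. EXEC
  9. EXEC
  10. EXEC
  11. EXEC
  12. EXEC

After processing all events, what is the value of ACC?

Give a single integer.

Answer: 2

Derivation:
Event 1 (INT 1): INT 1 arrives: push (MAIN, PC=0), enter IRQ1 at PC=0 (depth now 1)
Event 2 (INT 0): INT 0 arrives: push (IRQ1, PC=0), enter IRQ0 at PC=0 (depth now 2)
Event 3 (EXEC): [IRQ0] PC=0: DEC 1 -> ACC=-1
Event 4 (EXEC): [IRQ0] PC=1: INC 2 -> ACC=1
Event 5 (EXEC): [IRQ0] PC=2: INC 3 -> ACC=4
Event 6 (EXEC): [IRQ0] PC=3: IRET -> resume IRQ1 at PC=0 (depth now 1)
Event 7 (EXEC): [IRQ1] PC=0: DEC 4 -> ACC=0
Event 8 (EXEC): [IRQ1] PC=1: IRET -> resume MAIN at PC=0 (depth now 0)
Event 9 (EXEC): [MAIN] PC=0: NOP
Event 10 (EXEC): [MAIN] PC=1: DEC 1 -> ACC=-1
Event 11 (EXEC): [MAIN] PC=2: INC 3 -> ACC=2
Event 12 (EXEC): [MAIN] PC=3: HALT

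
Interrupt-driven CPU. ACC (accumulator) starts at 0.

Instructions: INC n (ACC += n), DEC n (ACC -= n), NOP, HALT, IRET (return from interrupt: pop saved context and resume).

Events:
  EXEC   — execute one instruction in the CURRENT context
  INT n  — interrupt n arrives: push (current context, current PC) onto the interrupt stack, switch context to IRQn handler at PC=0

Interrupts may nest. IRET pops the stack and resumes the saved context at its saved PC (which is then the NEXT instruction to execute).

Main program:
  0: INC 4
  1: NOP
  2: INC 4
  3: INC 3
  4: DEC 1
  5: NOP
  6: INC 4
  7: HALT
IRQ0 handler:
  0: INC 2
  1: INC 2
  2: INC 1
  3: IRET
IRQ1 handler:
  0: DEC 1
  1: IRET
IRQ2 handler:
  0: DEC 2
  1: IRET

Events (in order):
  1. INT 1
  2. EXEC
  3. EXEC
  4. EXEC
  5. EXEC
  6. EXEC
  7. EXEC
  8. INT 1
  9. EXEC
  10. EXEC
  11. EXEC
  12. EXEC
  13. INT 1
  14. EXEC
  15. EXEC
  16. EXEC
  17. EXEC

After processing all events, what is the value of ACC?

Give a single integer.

Event 1 (INT 1): INT 1 arrives: push (MAIN, PC=0), enter IRQ1 at PC=0 (depth now 1)
Event 2 (EXEC): [IRQ1] PC=0: DEC 1 -> ACC=-1
Event 3 (EXEC): [IRQ1] PC=1: IRET -> resume MAIN at PC=0 (depth now 0)
Event 4 (EXEC): [MAIN] PC=0: INC 4 -> ACC=3
Event 5 (EXEC): [MAIN] PC=1: NOP
Event 6 (EXEC): [MAIN] PC=2: INC 4 -> ACC=7
Event 7 (EXEC): [MAIN] PC=3: INC 3 -> ACC=10
Event 8 (INT 1): INT 1 arrives: push (MAIN, PC=4), enter IRQ1 at PC=0 (depth now 1)
Event 9 (EXEC): [IRQ1] PC=0: DEC 1 -> ACC=9
Event 10 (EXEC): [IRQ1] PC=1: IRET -> resume MAIN at PC=4 (depth now 0)
Event 11 (EXEC): [MAIN] PC=4: DEC 1 -> ACC=8
Event 12 (EXEC): [MAIN] PC=5: NOP
Event 13 (INT 1): INT 1 arrives: push (MAIN, PC=6), enter IRQ1 at PC=0 (depth now 1)
Event 14 (EXEC): [IRQ1] PC=0: DEC 1 -> ACC=7
Event 15 (EXEC): [IRQ1] PC=1: IRET -> resume MAIN at PC=6 (depth now 0)
Event 16 (EXEC): [MAIN] PC=6: INC 4 -> ACC=11
Event 17 (EXEC): [MAIN] PC=7: HALT

Answer: 11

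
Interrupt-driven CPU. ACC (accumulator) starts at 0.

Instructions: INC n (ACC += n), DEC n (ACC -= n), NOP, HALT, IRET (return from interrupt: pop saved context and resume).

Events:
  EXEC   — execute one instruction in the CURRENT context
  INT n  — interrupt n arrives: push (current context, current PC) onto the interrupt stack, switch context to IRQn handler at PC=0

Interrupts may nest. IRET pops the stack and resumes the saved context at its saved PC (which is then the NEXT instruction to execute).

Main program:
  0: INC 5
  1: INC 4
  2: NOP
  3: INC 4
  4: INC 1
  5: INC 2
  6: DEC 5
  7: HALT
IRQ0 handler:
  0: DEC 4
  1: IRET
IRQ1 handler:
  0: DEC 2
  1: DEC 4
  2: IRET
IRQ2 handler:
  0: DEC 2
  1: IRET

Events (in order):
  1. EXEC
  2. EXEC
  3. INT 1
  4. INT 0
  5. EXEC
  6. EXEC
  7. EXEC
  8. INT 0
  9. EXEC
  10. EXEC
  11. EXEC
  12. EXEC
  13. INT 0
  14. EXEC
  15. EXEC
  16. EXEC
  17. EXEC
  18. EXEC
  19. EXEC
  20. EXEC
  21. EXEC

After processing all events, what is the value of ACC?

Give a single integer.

Answer: -7

Derivation:
Event 1 (EXEC): [MAIN] PC=0: INC 5 -> ACC=5
Event 2 (EXEC): [MAIN] PC=1: INC 4 -> ACC=9
Event 3 (INT 1): INT 1 arrives: push (MAIN, PC=2), enter IRQ1 at PC=0 (depth now 1)
Event 4 (INT 0): INT 0 arrives: push (IRQ1, PC=0), enter IRQ0 at PC=0 (depth now 2)
Event 5 (EXEC): [IRQ0] PC=0: DEC 4 -> ACC=5
Event 6 (EXEC): [IRQ0] PC=1: IRET -> resume IRQ1 at PC=0 (depth now 1)
Event 7 (EXEC): [IRQ1] PC=0: DEC 2 -> ACC=3
Event 8 (INT 0): INT 0 arrives: push (IRQ1, PC=1), enter IRQ0 at PC=0 (depth now 2)
Event 9 (EXEC): [IRQ0] PC=0: DEC 4 -> ACC=-1
Event 10 (EXEC): [IRQ0] PC=1: IRET -> resume IRQ1 at PC=1 (depth now 1)
Event 11 (EXEC): [IRQ1] PC=1: DEC 4 -> ACC=-5
Event 12 (EXEC): [IRQ1] PC=2: IRET -> resume MAIN at PC=2 (depth now 0)
Event 13 (INT 0): INT 0 arrives: push (MAIN, PC=2), enter IRQ0 at PC=0 (depth now 1)
Event 14 (EXEC): [IRQ0] PC=0: DEC 4 -> ACC=-9
Event 15 (EXEC): [IRQ0] PC=1: IRET -> resume MAIN at PC=2 (depth now 0)
Event 16 (EXEC): [MAIN] PC=2: NOP
Event 17 (EXEC): [MAIN] PC=3: INC 4 -> ACC=-5
Event 18 (EXEC): [MAIN] PC=4: INC 1 -> ACC=-4
Event 19 (EXEC): [MAIN] PC=5: INC 2 -> ACC=-2
Event 20 (EXEC): [MAIN] PC=6: DEC 5 -> ACC=-7
Event 21 (EXEC): [MAIN] PC=7: HALT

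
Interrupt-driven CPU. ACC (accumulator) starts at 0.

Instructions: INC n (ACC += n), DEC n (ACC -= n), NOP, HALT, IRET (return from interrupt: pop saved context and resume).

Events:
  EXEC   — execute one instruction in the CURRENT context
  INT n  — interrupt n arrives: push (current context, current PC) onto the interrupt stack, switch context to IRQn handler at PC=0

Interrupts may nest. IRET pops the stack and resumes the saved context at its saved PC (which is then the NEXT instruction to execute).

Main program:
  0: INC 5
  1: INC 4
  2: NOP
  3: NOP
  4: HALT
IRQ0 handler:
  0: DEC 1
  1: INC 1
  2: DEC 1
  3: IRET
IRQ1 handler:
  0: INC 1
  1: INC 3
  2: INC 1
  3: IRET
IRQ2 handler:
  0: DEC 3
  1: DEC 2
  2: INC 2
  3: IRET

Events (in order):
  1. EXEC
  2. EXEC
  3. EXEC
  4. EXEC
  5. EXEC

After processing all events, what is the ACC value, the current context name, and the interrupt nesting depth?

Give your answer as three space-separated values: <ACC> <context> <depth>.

Answer: 9 MAIN 0

Derivation:
Event 1 (EXEC): [MAIN] PC=0: INC 5 -> ACC=5
Event 2 (EXEC): [MAIN] PC=1: INC 4 -> ACC=9
Event 3 (EXEC): [MAIN] PC=2: NOP
Event 4 (EXEC): [MAIN] PC=3: NOP
Event 5 (EXEC): [MAIN] PC=4: HALT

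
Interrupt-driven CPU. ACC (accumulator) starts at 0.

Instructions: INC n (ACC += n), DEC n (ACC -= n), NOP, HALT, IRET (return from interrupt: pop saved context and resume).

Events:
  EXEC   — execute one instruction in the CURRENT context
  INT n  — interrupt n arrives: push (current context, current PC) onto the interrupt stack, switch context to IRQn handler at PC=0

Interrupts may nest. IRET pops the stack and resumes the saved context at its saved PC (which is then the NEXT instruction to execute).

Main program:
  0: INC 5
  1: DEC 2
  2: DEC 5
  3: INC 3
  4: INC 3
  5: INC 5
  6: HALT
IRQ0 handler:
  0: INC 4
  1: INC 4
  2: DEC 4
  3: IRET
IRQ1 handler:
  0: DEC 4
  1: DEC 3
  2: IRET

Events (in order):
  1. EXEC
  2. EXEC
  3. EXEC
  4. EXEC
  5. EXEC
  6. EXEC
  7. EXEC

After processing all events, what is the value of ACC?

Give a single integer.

Event 1 (EXEC): [MAIN] PC=0: INC 5 -> ACC=5
Event 2 (EXEC): [MAIN] PC=1: DEC 2 -> ACC=3
Event 3 (EXEC): [MAIN] PC=2: DEC 5 -> ACC=-2
Event 4 (EXEC): [MAIN] PC=3: INC 3 -> ACC=1
Event 5 (EXEC): [MAIN] PC=4: INC 3 -> ACC=4
Event 6 (EXEC): [MAIN] PC=5: INC 5 -> ACC=9
Event 7 (EXEC): [MAIN] PC=6: HALT

Answer: 9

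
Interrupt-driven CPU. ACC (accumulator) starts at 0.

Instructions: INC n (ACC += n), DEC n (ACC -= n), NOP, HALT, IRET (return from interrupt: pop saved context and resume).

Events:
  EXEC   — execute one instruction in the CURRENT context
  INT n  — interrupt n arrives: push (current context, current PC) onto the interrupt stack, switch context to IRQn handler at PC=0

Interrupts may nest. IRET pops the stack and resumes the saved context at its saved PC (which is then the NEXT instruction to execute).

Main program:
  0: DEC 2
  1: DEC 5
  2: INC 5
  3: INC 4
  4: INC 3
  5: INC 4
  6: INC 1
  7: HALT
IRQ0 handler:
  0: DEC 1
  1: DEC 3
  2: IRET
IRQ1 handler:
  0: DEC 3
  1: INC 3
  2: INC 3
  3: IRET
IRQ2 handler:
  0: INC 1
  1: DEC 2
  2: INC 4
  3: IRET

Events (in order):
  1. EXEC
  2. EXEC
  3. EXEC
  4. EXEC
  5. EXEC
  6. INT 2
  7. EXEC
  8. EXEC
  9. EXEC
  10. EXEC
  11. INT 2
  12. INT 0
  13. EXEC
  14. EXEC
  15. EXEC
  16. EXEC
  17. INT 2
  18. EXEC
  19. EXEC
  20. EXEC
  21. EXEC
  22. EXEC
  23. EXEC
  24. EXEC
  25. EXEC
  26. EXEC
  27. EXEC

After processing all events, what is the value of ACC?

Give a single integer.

Answer: 15

Derivation:
Event 1 (EXEC): [MAIN] PC=0: DEC 2 -> ACC=-2
Event 2 (EXEC): [MAIN] PC=1: DEC 5 -> ACC=-7
Event 3 (EXEC): [MAIN] PC=2: INC 5 -> ACC=-2
Event 4 (EXEC): [MAIN] PC=3: INC 4 -> ACC=2
Event 5 (EXEC): [MAIN] PC=4: INC 3 -> ACC=5
Event 6 (INT 2): INT 2 arrives: push (MAIN, PC=5), enter IRQ2 at PC=0 (depth now 1)
Event 7 (EXEC): [IRQ2] PC=0: INC 1 -> ACC=6
Event 8 (EXEC): [IRQ2] PC=1: DEC 2 -> ACC=4
Event 9 (EXEC): [IRQ2] PC=2: INC 4 -> ACC=8
Event 10 (EXEC): [IRQ2] PC=3: IRET -> resume MAIN at PC=5 (depth now 0)
Event 11 (INT 2): INT 2 arrives: push (MAIN, PC=5), enter IRQ2 at PC=0 (depth now 1)
Event 12 (INT 0): INT 0 arrives: push (IRQ2, PC=0), enter IRQ0 at PC=0 (depth now 2)
Event 13 (EXEC): [IRQ0] PC=0: DEC 1 -> ACC=7
Event 14 (EXEC): [IRQ0] PC=1: DEC 3 -> ACC=4
Event 15 (EXEC): [IRQ0] PC=2: IRET -> resume IRQ2 at PC=0 (depth now 1)
Event 16 (EXEC): [IRQ2] PC=0: INC 1 -> ACC=5
Event 17 (INT 2): INT 2 arrives: push (IRQ2, PC=1), enter IRQ2 at PC=0 (depth now 2)
Event 18 (EXEC): [IRQ2] PC=0: INC 1 -> ACC=6
Event 19 (EXEC): [IRQ2] PC=1: DEC 2 -> ACC=4
Event 20 (EXEC): [IRQ2] PC=2: INC 4 -> ACC=8
Event 21 (EXEC): [IRQ2] PC=3: IRET -> resume IRQ2 at PC=1 (depth now 1)
Event 22 (EXEC): [IRQ2] PC=1: DEC 2 -> ACC=6
Event 23 (EXEC): [IRQ2] PC=2: INC 4 -> ACC=10
Event 24 (EXEC): [IRQ2] PC=3: IRET -> resume MAIN at PC=5 (depth now 0)
Event 25 (EXEC): [MAIN] PC=5: INC 4 -> ACC=14
Event 26 (EXEC): [MAIN] PC=6: INC 1 -> ACC=15
Event 27 (EXEC): [MAIN] PC=7: HALT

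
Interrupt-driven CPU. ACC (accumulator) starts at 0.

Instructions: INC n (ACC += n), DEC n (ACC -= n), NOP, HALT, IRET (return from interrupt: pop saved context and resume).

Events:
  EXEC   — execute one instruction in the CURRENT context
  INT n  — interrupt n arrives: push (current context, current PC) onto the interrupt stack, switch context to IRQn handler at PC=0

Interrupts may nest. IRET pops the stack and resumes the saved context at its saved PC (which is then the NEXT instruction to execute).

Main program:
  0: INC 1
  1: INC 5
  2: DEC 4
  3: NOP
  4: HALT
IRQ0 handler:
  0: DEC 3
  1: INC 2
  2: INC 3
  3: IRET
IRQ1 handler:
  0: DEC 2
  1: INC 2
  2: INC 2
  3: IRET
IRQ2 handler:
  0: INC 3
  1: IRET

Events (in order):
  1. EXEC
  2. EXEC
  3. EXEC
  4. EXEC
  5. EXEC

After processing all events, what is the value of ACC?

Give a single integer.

Event 1 (EXEC): [MAIN] PC=0: INC 1 -> ACC=1
Event 2 (EXEC): [MAIN] PC=1: INC 5 -> ACC=6
Event 3 (EXEC): [MAIN] PC=2: DEC 4 -> ACC=2
Event 4 (EXEC): [MAIN] PC=3: NOP
Event 5 (EXEC): [MAIN] PC=4: HALT

Answer: 2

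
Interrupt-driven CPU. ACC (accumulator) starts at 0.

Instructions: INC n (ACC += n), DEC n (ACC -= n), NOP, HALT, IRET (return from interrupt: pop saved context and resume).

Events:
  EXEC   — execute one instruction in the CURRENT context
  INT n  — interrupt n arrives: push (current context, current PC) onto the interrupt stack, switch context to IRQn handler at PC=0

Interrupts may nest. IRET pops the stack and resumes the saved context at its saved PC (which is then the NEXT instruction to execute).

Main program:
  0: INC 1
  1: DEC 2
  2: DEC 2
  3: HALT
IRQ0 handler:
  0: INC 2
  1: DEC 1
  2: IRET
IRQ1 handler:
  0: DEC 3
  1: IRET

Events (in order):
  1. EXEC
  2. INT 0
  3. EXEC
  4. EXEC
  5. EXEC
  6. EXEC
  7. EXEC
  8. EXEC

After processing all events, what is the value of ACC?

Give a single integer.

Answer: -2

Derivation:
Event 1 (EXEC): [MAIN] PC=0: INC 1 -> ACC=1
Event 2 (INT 0): INT 0 arrives: push (MAIN, PC=1), enter IRQ0 at PC=0 (depth now 1)
Event 3 (EXEC): [IRQ0] PC=0: INC 2 -> ACC=3
Event 4 (EXEC): [IRQ0] PC=1: DEC 1 -> ACC=2
Event 5 (EXEC): [IRQ0] PC=2: IRET -> resume MAIN at PC=1 (depth now 0)
Event 6 (EXEC): [MAIN] PC=1: DEC 2 -> ACC=0
Event 7 (EXEC): [MAIN] PC=2: DEC 2 -> ACC=-2
Event 8 (EXEC): [MAIN] PC=3: HALT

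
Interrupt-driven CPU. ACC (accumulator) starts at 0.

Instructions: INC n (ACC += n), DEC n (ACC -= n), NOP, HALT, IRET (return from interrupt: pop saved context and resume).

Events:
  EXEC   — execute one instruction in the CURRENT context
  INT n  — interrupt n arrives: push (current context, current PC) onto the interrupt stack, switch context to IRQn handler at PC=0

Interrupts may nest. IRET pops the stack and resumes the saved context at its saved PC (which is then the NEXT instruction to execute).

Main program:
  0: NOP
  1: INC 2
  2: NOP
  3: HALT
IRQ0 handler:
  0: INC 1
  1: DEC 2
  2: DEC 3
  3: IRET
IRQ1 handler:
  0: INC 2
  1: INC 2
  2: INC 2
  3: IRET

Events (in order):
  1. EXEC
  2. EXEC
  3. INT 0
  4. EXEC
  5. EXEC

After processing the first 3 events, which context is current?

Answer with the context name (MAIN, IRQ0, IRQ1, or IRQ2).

Event 1 (EXEC): [MAIN] PC=0: NOP
Event 2 (EXEC): [MAIN] PC=1: INC 2 -> ACC=2
Event 3 (INT 0): INT 0 arrives: push (MAIN, PC=2), enter IRQ0 at PC=0 (depth now 1)

Answer: IRQ0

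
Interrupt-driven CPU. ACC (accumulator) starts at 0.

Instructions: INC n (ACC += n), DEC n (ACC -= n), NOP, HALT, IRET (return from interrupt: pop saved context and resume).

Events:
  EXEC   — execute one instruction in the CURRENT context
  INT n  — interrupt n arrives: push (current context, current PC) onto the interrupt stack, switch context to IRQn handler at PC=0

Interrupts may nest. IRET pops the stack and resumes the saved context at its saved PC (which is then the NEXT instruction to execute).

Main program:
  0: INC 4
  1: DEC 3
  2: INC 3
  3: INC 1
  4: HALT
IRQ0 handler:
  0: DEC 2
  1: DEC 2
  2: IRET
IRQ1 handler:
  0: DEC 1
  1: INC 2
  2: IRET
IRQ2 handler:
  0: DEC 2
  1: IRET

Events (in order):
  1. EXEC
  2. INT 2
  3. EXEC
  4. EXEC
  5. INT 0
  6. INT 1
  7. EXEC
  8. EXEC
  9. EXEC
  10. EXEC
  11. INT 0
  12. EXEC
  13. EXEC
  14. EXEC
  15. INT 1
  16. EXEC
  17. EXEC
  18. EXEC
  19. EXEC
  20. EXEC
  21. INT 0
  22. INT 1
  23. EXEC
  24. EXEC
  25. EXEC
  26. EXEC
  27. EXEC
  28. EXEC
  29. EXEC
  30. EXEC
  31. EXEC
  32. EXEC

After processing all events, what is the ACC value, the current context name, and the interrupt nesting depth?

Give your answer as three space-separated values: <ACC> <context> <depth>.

Answer: -6 MAIN 0

Derivation:
Event 1 (EXEC): [MAIN] PC=0: INC 4 -> ACC=4
Event 2 (INT 2): INT 2 arrives: push (MAIN, PC=1), enter IRQ2 at PC=0 (depth now 1)
Event 3 (EXEC): [IRQ2] PC=0: DEC 2 -> ACC=2
Event 4 (EXEC): [IRQ2] PC=1: IRET -> resume MAIN at PC=1 (depth now 0)
Event 5 (INT 0): INT 0 arrives: push (MAIN, PC=1), enter IRQ0 at PC=0 (depth now 1)
Event 6 (INT 1): INT 1 arrives: push (IRQ0, PC=0), enter IRQ1 at PC=0 (depth now 2)
Event 7 (EXEC): [IRQ1] PC=0: DEC 1 -> ACC=1
Event 8 (EXEC): [IRQ1] PC=1: INC 2 -> ACC=3
Event 9 (EXEC): [IRQ1] PC=2: IRET -> resume IRQ0 at PC=0 (depth now 1)
Event 10 (EXEC): [IRQ0] PC=0: DEC 2 -> ACC=1
Event 11 (INT 0): INT 0 arrives: push (IRQ0, PC=1), enter IRQ0 at PC=0 (depth now 2)
Event 12 (EXEC): [IRQ0] PC=0: DEC 2 -> ACC=-1
Event 13 (EXEC): [IRQ0] PC=1: DEC 2 -> ACC=-3
Event 14 (EXEC): [IRQ0] PC=2: IRET -> resume IRQ0 at PC=1 (depth now 1)
Event 15 (INT 1): INT 1 arrives: push (IRQ0, PC=1), enter IRQ1 at PC=0 (depth now 2)
Event 16 (EXEC): [IRQ1] PC=0: DEC 1 -> ACC=-4
Event 17 (EXEC): [IRQ1] PC=1: INC 2 -> ACC=-2
Event 18 (EXEC): [IRQ1] PC=2: IRET -> resume IRQ0 at PC=1 (depth now 1)
Event 19 (EXEC): [IRQ0] PC=1: DEC 2 -> ACC=-4
Event 20 (EXEC): [IRQ0] PC=2: IRET -> resume MAIN at PC=1 (depth now 0)
Event 21 (INT 0): INT 0 arrives: push (MAIN, PC=1), enter IRQ0 at PC=0 (depth now 1)
Event 22 (INT 1): INT 1 arrives: push (IRQ0, PC=0), enter IRQ1 at PC=0 (depth now 2)
Event 23 (EXEC): [IRQ1] PC=0: DEC 1 -> ACC=-5
Event 24 (EXEC): [IRQ1] PC=1: INC 2 -> ACC=-3
Event 25 (EXEC): [IRQ1] PC=2: IRET -> resume IRQ0 at PC=0 (depth now 1)
Event 26 (EXEC): [IRQ0] PC=0: DEC 2 -> ACC=-5
Event 27 (EXEC): [IRQ0] PC=1: DEC 2 -> ACC=-7
Event 28 (EXEC): [IRQ0] PC=2: IRET -> resume MAIN at PC=1 (depth now 0)
Event 29 (EXEC): [MAIN] PC=1: DEC 3 -> ACC=-10
Event 30 (EXEC): [MAIN] PC=2: INC 3 -> ACC=-7
Event 31 (EXEC): [MAIN] PC=3: INC 1 -> ACC=-6
Event 32 (EXEC): [MAIN] PC=4: HALT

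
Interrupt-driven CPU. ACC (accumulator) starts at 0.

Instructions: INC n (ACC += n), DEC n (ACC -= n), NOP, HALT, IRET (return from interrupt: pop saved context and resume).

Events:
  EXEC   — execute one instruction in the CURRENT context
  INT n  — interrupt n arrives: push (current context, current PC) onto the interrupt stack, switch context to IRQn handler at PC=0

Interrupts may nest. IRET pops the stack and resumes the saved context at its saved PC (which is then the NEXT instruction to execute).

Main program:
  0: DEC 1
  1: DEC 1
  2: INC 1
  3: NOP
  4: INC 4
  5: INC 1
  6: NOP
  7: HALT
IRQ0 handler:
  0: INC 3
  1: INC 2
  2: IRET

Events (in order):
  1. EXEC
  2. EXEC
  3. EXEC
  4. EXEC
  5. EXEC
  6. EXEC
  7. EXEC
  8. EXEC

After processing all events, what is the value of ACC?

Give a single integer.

Event 1 (EXEC): [MAIN] PC=0: DEC 1 -> ACC=-1
Event 2 (EXEC): [MAIN] PC=1: DEC 1 -> ACC=-2
Event 3 (EXEC): [MAIN] PC=2: INC 1 -> ACC=-1
Event 4 (EXEC): [MAIN] PC=3: NOP
Event 5 (EXEC): [MAIN] PC=4: INC 4 -> ACC=3
Event 6 (EXEC): [MAIN] PC=5: INC 1 -> ACC=4
Event 7 (EXEC): [MAIN] PC=6: NOP
Event 8 (EXEC): [MAIN] PC=7: HALT

Answer: 4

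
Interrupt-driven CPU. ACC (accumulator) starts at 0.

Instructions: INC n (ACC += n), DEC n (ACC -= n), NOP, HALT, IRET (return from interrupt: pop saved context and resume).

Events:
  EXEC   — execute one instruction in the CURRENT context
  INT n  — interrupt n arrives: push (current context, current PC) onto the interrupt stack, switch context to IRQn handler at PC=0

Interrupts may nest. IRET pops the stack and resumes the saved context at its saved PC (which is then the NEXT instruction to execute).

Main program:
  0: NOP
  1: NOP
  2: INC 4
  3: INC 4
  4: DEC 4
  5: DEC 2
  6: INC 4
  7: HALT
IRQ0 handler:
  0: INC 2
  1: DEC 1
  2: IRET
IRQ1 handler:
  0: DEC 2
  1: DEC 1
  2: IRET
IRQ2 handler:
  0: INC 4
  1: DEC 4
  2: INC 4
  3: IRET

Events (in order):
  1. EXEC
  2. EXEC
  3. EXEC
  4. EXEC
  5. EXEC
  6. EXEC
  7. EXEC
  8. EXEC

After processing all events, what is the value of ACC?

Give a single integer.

Answer: 6

Derivation:
Event 1 (EXEC): [MAIN] PC=0: NOP
Event 2 (EXEC): [MAIN] PC=1: NOP
Event 3 (EXEC): [MAIN] PC=2: INC 4 -> ACC=4
Event 4 (EXEC): [MAIN] PC=3: INC 4 -> ACC=8
Event 5 (EXEC): [MAIN] PC=4: DEC 4 -> ACC=4
Event 6 (EXEC): [MAIN] PC=5: DEC 2 -> ACC=2
Event 7 (EXEC): [MAIN] PC=6: INC 4 -> ACC=6
Event 8 (EXEC): [MAIN] PC=7: HALT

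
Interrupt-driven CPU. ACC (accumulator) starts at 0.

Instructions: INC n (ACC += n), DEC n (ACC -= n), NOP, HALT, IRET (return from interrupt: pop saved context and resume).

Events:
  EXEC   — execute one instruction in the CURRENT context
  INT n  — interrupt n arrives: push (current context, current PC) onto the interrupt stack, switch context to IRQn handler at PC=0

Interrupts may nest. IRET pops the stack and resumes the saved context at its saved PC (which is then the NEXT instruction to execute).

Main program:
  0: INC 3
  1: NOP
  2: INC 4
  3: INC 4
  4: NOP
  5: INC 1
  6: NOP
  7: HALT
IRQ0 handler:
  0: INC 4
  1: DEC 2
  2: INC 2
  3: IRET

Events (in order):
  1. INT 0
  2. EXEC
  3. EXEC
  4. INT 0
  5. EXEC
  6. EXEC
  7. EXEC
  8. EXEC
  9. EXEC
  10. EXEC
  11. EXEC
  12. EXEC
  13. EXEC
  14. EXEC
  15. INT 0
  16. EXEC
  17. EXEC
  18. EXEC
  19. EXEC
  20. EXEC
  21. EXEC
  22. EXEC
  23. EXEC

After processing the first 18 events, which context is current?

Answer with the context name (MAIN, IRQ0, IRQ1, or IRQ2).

Event 1 (INT 0): INT 0 arrives: push (MAIN, PC=0), enter IRQ0 at PC=0 (depth now 1)
Event 2 (EXEC): [IRQ0] PC=0: INC 4 -> ACC=4
Event 3 (EXEC): [IRQ0] PC=1: DEC 2 -> ACC=2
Event 4 (INT 0): INT 0 arrives: push (IRQ0, PC=2), enter IRQ0 at PC=0 (depth now 2)
Event 5 (EXEC): [IRQ0] PC=0: INC 4 -> ACC=6
Event 6 (EXEC): [IRQ0] PC=1: DEC 2 -> ACC=4
Event 7 (EXEC): [IRQ0] PC=2: INC 2 -> ACC=6
Event 8 (EXEC): [IRQ0] PC=3: IRET -> resume IRQ0 at PC=2 (depth now 1)
Event 9 (EXEC): [IRQ0] PC=2: INC 2 -> ACC=8
Event 10 (EXEC): [IRQ0] PC=3: IRET -> resume MAIN at PC=0 (depth now 0)
Event 11 (EXEC): [MAIN] PC=0: INC 3 -> ACC=11
Event 12 (EXEC): [MAIN] PC=1: NOP
Event 13 (EXEC): [MAIN] PC=2: INC 4 -> ACC=15
Event 14 (EXEC): [MAIN] PC=3: INC 4 -> ACC=19
Event 15 (INT 0): INT 0 arrives: push (MAIN, PC=4), enter IRQ0 at PC=0 (depth now 1)
Event 16 (EXEC): [IRQ0] PC=0: INC 4 -> ACC=23
Event 17 (EXEC): [IRQ0] PC=1: DEC 2 -> ACC=21
Event 18 (EXEC): [IRQ0] PC=2: INC 2 -> ACC=23

Answer: IRQ0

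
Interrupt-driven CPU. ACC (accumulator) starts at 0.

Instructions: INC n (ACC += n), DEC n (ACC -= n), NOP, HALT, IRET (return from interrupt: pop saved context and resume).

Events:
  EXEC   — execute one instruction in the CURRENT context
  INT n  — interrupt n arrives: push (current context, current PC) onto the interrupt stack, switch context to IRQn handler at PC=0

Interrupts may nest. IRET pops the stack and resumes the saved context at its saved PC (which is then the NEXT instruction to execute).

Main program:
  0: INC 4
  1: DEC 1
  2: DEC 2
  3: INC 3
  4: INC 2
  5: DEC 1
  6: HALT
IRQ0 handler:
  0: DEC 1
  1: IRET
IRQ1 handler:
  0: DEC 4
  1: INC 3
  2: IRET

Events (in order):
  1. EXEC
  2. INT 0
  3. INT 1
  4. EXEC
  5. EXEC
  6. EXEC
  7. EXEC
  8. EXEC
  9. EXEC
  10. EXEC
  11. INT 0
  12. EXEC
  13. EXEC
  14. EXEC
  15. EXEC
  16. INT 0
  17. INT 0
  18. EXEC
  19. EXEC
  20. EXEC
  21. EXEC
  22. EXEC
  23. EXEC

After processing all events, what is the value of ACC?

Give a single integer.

Answer: 0

Derivation:
Event 1 (EXEC): [MAIN] PC=0: INC 4 -> ACC=4
Event 2 (INT 0): INT 0 arrives: push (MAIN, PC=1), enter IRQ0 at PC=0 (depth now 1)
Event 3 (INT 1): INT 1 arrives: push (IRQ0, PC=0), enter IRQ1 at PC=0 (depth now 2)
Event 4 (EXEC): [IRQ1] PC=0: DEC 4 -> ACC=0
Event 5 (EXEC): [IRQ1] PC=1: INC 3 -> ACC=3
Event 6 (EXEC): [IRQ1] PC=2: IRET -> resume IRQ0 at PC=0 (depth now 1)
Event 7 (EXEC): [IRQ0] PC=0: DEC 1 -> ACC=2
Event 8 (EXEC): [IRQ0] PC=1: IRET -> resume MAIN at PC=1 (depth now 0)
Event 9 (EXEC): [MAIN] PC=1: DEC 1 -> ACC=1
Event 10 (EXEC): [MAIN] PC=2: DEC 2 -> ACC=-1
Event 11 (INT 0): INT 0 arrives: push (MAIN, PC=3), enter IRQ0 at PC=0 (depth now 1)
Event 12 (EXEC): [IRQ0] PC=0: DEC 1 -> ACC=-2
Event 13 (EXEC): [IRQ0] PC=1: IRET -> resume MAIN at PC=3 (depth now 0)
Event 14 (EXEC): [MAIN] PC=3: INC 3 -> ACC=1
Event 15 (EXEC): [MAIN] PC=4: INC 2 -> ACC=3
Event 16 (INT 0): INT 0 arrives: push (MAIN, PC=5), enter IRQ0 at PC=0 (depth now 1)
Event 17 (INT 0): INT 0 arrives: push (IRQ0, PC=0), enter IRQ0 at PC=0 (depth now 2)
Event 18 (EXEC): [IRQ0] PC=0: DEC 1 -> ACC=2
Event 19 (EXEC): [IRQ0] PC=1: IRET -> resume IRQ0 at PC=0 (depth now 1)
Event 20 (EXEC): [IRQ0] PC=0: DEC 1 -> ACC=1
Event 21 (EXEC): [IRQ0] PC=1: IRET -> resume MAIN at PC=5 (depth now 0)
Event 22 (EXEC): [MAIN] PC=5: DEC 1 -> ACC=0
Event 23 (EXEC): [MAIN] PC=6: HALT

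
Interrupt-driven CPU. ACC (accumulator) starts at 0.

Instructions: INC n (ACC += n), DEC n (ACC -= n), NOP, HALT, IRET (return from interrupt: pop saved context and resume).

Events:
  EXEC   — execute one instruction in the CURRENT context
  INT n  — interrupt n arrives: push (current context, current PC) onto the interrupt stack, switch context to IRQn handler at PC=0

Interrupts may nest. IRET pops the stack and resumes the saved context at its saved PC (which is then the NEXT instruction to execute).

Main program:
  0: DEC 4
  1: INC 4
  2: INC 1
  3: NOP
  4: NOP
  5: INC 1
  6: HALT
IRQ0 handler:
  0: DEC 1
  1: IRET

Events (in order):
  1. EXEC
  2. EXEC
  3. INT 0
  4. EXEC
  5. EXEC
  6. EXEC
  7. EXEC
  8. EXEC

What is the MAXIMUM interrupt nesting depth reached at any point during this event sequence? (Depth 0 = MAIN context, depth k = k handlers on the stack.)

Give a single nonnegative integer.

Answer: 1

Derivation:
Event 1 (EXEC): [MAIN] PC=0: DEC 4 -> ACC=-4 [depth=0]
Event 2 (EXEC): [MAIN] PC=1: INC 4 -> ACC=0 [depth=0]
Event 3 (INT 0): INT 0 arrives: push (MAIN, PC=2), enter IRQ0 at PC=0 (depth now 1) [depth=1]
Event 4 (EXEC): [IRQ0] PC=0: DEC 1 -> ACC=-1 [depth=1]
Event 5 (EXEC): [IRQ0] PC=1: IRET -> resume MAIN at PC=2 (depth now 0) [depth=0]
Event 6 (EXEC): [MAIN] PC=2: INC 1 -> ACC=0 [depth=0]
Event 7 (EXEC): [MAIN] PC=3: NOP [depth=0]
Event 8 (EXEC): [MAIN] PC=4: NOP [depth=0]
Max depth observed: 1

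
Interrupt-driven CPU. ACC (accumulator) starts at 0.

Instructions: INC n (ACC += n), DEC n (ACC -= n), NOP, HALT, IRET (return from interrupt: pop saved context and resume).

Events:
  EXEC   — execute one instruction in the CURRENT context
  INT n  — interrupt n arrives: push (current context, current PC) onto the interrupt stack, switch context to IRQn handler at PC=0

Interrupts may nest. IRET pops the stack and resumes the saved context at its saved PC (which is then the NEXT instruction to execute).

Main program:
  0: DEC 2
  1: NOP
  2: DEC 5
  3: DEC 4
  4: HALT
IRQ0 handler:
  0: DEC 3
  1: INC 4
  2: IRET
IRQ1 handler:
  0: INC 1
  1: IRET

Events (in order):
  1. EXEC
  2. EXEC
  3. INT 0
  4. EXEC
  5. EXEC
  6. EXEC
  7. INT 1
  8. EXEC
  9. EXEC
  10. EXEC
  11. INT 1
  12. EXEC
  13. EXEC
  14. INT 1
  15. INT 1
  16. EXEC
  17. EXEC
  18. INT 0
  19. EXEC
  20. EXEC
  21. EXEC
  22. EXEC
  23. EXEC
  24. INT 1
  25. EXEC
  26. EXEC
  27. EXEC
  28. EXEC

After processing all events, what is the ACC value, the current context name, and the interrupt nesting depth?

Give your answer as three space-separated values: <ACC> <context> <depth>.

Answer: -4 MAIN 0

Derivation:
Event 1 (EXEC): [MAIN] PC=0: DEC 2 -> ACC=-2
Event 2 (EXEC): [MAIN] PC=1: NOP
Event 3 (INT 0): INT 0 arrives: push (MAIN, PC=2), enter IRQ0 at PC=0 (depth now 1)
Event 4 (EXEC): [IRQ0] PC=0: DEC 3 -> ACC=-5
Event 5 (EXEC): [IRQ0] PC=1: INC 4 -> ACC=-1
Event 6 (EXEC): [IRQ0] PC=2: IRET -> resume MAIN at PC=2 (depth now 0)
Event 7 (INT 1): INT 1 arrives: push (MAIN, PC=2), enter IRQ1 at PC=0 (depth now 1)
Event 8 (EXEC): [IRQ1] PC=0: INC 1 -> ACC=0
Event 9 (EXEC): [IRQ1] PC=1: IRET -> resume MAIN at PC=2 (depth now 0)
Event 10 (EXEC): [MAIN] PC=2: DEC 5 -> ACC=-5
Event 11 (INT 1): INT 1 arrives: push (MAIN, PC=3), enter IRQ1 at PC=0 (depth now 1)
Event 12 (EXEC): [IRQ1] PC=0: INC 1 -> ACC=-4
Event 13 (EXEC): [IRQ1] PC=1: IRET -> resume MAIN at PC=3 (depth now 0)
Event 14 (INT 1): INT 1 arrives: push (MAIN, PC=3), enter IRQ1 at PC=0 (depth now 1)
Event 15 (INT 1): INT 1 arrives: push (IRQ1, PC=0), enter IRQ1 at PC=0 (depth now 2)
Event 16 (EXEC): [IRQ1] PC=0: INC 1 -> ACC=-3
Event 17 (EXEC): [IRQ1] PC=1: IRET -> resume IRQ1 at PC=0 (depth now 1)
Event 18 (INT 0): INT 0 arrives: push (IRQ1, PC=0), enter IRQ0 at PC=0 (depth now 2)
Event 19 (EXEC): [IRQ0] PC=0: DEC 3 -> ACC=-6
Event 20 (EXEC): [IRQ0] PC=1: INC 4 -> ACC=-2
Event 21 (EXEC): [IRQ0] PC=2: IRET -> resume IRQ1 at PC=0 (depth now 1)
Event 22 (EXEC): [IRQ1] PC=0: INC 1 -> ACC=-1
Event 23 (EXEC): [IRQ1] PC=1: IRET -> resume MAIN at PC=3 (depth now 0)
Event 24 (INT 1): INT 1 arrives: push (MAIN, PC=3), enter IRQ1 at PC=0 (depth now 1)
Event 25 (EXEC): [IRQ1] PC=0: INC 1 -> ACC=0
Event 26 (EXEC): [IRQ1] PC=1: IRET -> resume MAIN at PC=3 (depth now 0)
Event 27 (EXEC): [MAIN] PC=3: DEC 4 -> ACC=-4
Event 28 (EXEC): [MAIN] PC=4: HALT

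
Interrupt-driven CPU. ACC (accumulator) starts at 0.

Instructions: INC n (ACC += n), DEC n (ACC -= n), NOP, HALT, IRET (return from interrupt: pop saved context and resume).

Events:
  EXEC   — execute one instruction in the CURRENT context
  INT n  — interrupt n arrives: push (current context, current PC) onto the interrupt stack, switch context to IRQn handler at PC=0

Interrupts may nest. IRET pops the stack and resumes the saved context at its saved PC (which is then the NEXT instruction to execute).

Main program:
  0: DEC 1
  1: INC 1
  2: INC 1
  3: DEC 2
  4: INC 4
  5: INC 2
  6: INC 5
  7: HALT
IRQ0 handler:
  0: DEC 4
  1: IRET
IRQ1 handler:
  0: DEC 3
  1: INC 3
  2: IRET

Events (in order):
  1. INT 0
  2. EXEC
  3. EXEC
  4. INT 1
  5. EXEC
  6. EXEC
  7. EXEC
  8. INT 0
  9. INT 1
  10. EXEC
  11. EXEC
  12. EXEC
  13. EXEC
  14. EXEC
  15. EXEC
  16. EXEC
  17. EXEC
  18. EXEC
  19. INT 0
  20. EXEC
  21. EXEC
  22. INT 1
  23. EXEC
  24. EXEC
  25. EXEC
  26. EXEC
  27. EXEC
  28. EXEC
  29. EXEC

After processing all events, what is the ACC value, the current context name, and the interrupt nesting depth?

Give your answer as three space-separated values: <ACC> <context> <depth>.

Answer: -2 MAIN 0

Derivation:
Event 1 (INT 0): INT 0 arrives: push (MAIN, PC=0), enter IRQ0 at PC=0 (depth now 1)
Event 2 (EXEC): [IRQ0] PC=0: DEC 4 -> ACC=-4
Event 3 (EXEC): [IRQ0] PC=1: IRET -> resume MAIN at PC=0 (depth now 0)
Event 4 (INT 1): INT 1 arrives: push (MAIN, PC=0), enter IRQ1 at PC=0 (depth now 1)
Event 5 (EXEC): [IRQ1] PC=0: DEC 3 -> ACC=-7
Event 6 (EXEC): [IRQ1] PC=1: INC 3 -> ACC=-4
Event 7 (EXEC): [IRQ1] PC=2: IRET -> resume MAIN at PC=0 (depth now 0)
Event 8 (INT 0): INT 0 arrives: push (MAIN, PC=0), enter IRQ0 at PC=0 (depth now 1)
Event 9 (INT 1): INT 1 arrives: push (IRQ0, PC=0), enter IRQ1 at PC=0 (depth now 2)
Event 10 (EXEC): [IRQ1] PC=0: DEC 3 -> ACC=-7
Event 11 (EXEC): [IRQ1] PC=1: INC 3 -> ACC=-4
Event 12 (EXEC): [IRQ1] PC=2: IRET -> resume IRQ0 at PC=0 (depth now 1)
Event 13 (EXEC): [IRQ0] PC=0: DEC 4 -> ACC=-8
Event 14 (EXEC): [IRQ0] PC=1: IRET -> resume MAIN at PC=0 (depth now 0)
Event 15 (EXEC): [MAIN] PC=0: DEC 1 -> ACC=-9
Event 16 (EXEC): [MAIN] PC=1: INC 1 -> ACC=-8
Event 17 (EXEC): [MAIN] PC=2: INC 1 -> ACC=-7
Event 18 (EXEC): [MAIN] PC=3: DEC 2 -> ACC=-9
Event 19 (INT 0): INT 0 arrives: push (MAIN, PC=4), enter IRQ0 at PC=0 (depth now 1)
Event 20 (EXEC): [IRQ0] PC=0: DEC 4 -> ACC=-13
Event 21 (EXEC): [IRQ0] PC=1: IRET -> resume MAIN at PC=4 (depth now 0)
Event 22 (INT 1): INT 1 arrives: push (MAIN, PC=4), enter IRQ1 at PC=0 (depth now 1)
Event 23 (EXEC): [IRQ1] PC=0: DEC 3 -> ACC=-16
Event 24 (EXEC): [IRQ1] PC=1: INC 3 -> ACC=-13
Event 25 (EXEC): [IRQ1] PC=2: IRET -> resume MAIN at PC=4 (depth now 0)
Event 26 (EXEC): [MAIN] PC=4: INC 4 -> ACC=-9
Event 27 (EXEC): [MAIN] PC=5: INC 2 -> ACC=-7
Event 28 (EXEC): [MAIN] PC=6: INC 5 -> ACC=-2
Event 29 (EXEC): [MAIN] PC=7: HALT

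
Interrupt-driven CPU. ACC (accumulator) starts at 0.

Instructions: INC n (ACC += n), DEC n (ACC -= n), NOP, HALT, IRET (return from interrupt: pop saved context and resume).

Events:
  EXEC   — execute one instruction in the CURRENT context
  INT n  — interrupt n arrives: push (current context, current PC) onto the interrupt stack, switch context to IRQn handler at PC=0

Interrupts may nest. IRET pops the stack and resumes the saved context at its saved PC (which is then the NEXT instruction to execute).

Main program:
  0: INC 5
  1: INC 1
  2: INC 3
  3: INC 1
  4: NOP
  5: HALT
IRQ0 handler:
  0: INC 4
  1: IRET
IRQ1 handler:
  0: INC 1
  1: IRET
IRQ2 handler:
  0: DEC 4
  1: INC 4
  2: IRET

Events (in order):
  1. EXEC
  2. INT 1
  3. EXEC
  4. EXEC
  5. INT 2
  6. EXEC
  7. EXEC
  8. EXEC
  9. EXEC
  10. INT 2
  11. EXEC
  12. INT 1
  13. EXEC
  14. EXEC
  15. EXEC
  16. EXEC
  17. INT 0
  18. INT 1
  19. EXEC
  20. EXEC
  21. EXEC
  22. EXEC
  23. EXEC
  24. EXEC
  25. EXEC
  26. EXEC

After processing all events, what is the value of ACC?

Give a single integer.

Event 1 (EXEC): [MAIN] PC=0: INC 5 -> ACC=5
Event 2 (INT 1): INT 1 arrives: push (MAIN, PC=1), enter IRQ1 at PC=0 (depth now 1)
Event 3 (EXEC): [IRQ1] PC=0: INC 1 -> ACC=6
Event 4 (EXEC): [IRQ1] PC=1: IRET -> resume MAIN at PC=1 (depth now 0)
Event 5 (INT 2): INT 2 arrives: push (MAIN, PC=1), enter IRQ2 at PC=0 (depth now 1)
Event 6 (EXEC): [IRQ2] PC=0: DEC 4 -> ACC=2
Event 7 (EXEC): [IRQ2] PC=1: INC 4 -> ACC=6
Event 8 (EXEC): [IRQ2] PC=2: IRET -> resume MAIN at PC=1 (depth now 0)
Event 9 (EXEC): [MAIN] PC=1: INC 1 -> ACC=7
Event 10 (INT 2): INT 2 arrives: push (MAIN, PC=2), enter IRQ2 at PC=0 (depth now 1)
Event 11 (EXEC): [IRQ2] PC=0: DEC 4 -> ACC=3
Event 12 (INT 1): INT 1 arrives: push (IRQ2, PC=1), enter IRQ1 at PC=0 (depth now 2)
Event 13 (EXEC): [IRQ1] PC=0: INC 1 -> ACC=4
Event 14 (EXEC): [IRQ1] PC=1: IRET -> resume IRQ2 at PC=1 (depth now 1)
Event 15 (EXEC): [IRQ2] PC=1: INC 4 -> ACC=8
Event 16 (EXEC): [IRQ2] PC=2: IRET -> resume MAIN at PC=2 (depth now 0)
Event 17 (INT 0): INT 0 arrives: push (MAIN, PC=2), enter IRQ0 at PC=0 (depth now 1)
Event 18 (INT 1): INT 1 arrives: push (IRQ0, PC=0), enter IRQ1 at PC=0 (depth now 2)
Event 19 (EXEC): [IRQ1] PC=0: INC 1 -> ACC=9
Event 20 (EXEC): [IRQ1] PC=1: IRET -> resume IRQ0 at PC=0 (depth now 1)
Event 21 (EXEC): [IRQ0] PC=0: INC 4 -> ACC=13
Event 22 (EXEC): [IRQ0] PC=1: IRET -> resume MAIN at PC=2 (depth now 0)
Event 23 (EXEC): [MAIN] PC=2: INC 3 -> ACC=16
Event 24 (EXEC): [MAIN] PC=3: INC 1 -> ACC=17
Event 25 (EXEC): [MAIN] PC=4: NOP
Event 26 (EXEC): [MAIN] PC=5: HALT

Answer: 17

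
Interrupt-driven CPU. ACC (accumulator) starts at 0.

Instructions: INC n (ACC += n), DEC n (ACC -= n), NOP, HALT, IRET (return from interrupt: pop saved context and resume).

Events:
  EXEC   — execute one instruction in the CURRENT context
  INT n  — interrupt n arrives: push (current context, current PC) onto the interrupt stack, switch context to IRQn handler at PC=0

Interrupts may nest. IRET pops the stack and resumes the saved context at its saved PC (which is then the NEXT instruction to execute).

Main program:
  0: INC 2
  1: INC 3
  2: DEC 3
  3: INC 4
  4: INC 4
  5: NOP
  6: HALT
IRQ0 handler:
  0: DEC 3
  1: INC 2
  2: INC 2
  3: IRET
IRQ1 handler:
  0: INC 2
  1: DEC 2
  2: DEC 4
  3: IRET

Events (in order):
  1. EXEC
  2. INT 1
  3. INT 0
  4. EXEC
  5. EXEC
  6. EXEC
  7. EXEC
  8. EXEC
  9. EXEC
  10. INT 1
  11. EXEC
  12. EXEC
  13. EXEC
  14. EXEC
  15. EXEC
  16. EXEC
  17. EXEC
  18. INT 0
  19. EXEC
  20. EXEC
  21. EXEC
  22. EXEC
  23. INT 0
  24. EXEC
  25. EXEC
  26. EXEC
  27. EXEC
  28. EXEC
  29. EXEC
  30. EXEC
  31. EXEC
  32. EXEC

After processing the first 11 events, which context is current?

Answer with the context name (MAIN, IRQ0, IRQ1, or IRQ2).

Event 1 (EXEC): [MAIN] PC=0: INC 2 -> ACC=2
Event 2 (INT 1): INT 1 arrives: push (MAIN, PC=1), enter IRQ1 at PC=0 (depth now 1)
Event 3 (INT 0): INT 0 arrives: push (IRQ1, PC=0), enter IRQ0 at PC=0 (depth now 2)
Event 4 (EXEC): [IRQ0] PC=0: DEC 3 -> ACC=-1
Event 5 (EXEC): [IRQ0] PC=1: INC 2 -> ACC=1
Event 6 (EXEC): [IRQ0] PC=2: INC 2 -> ACC=3
Event 7 (EXEC): [IRQ0] PC=3: IRET -> resume IRQ1 at PC=0 (depth now 1)
Event 8 (EXEC): [IRQ1] PC=0: INC 2 -> ACC=5
Event 9 (EXEC): [IRQ1] PC=1: DEC 2 -> ACC=3
Event 10 (INT 1): INT 1 arrives: push (IRQ1, PC=2), enter IRQ1 at PC=0 (depth now 2)
Event 11 (EXEC): [IRQ1] PC=0: INC 2 -> ACC=5

Answer: IRQ1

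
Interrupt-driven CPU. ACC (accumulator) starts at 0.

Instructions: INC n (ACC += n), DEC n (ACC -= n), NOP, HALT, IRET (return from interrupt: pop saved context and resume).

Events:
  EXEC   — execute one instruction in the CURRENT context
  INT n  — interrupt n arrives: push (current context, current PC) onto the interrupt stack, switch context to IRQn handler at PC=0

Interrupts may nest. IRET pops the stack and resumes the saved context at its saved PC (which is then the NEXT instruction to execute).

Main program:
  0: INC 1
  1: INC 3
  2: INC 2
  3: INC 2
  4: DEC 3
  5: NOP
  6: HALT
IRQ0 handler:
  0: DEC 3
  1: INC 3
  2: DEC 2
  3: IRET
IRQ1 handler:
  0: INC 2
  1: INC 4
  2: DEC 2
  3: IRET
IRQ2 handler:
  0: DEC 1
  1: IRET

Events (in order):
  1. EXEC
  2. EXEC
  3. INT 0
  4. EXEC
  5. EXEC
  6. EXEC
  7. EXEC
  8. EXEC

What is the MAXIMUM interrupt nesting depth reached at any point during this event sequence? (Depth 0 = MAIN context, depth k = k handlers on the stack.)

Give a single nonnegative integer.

Event 1 (EXEC): [MAIN] PC=0: INC 1 -> ACC=1 [depth=0]
Event 2 (EXEC): [MAIN] PC=1: INC 3 -> ACC=4 [depth=0]
Event 3 (INT 0): INT 0 arrives: push (MAIN, PC=2), enter IRQ0 at PC=0 (depth now 1) [depth=1]
Event 4 (EXEC): [IRQ0] PC=0: DEC 3 -> ACC=1 [depth=1]
Event 5 (EXEC): [IRQ0] PC=1: INC 3 -> ACC=4 [depth=1]
Event 6 (EXEC): [IRQ0] PC=2: DEC 2 -> ACC=2 [depth=1]
Event 7 (EXEC): [IRQ0] PC=3: IRET -> resume MAIN at PC=2 (depth now 0) [depth=0]
Event 8 (EXEC): [MAIN] PC=2: INC 2 -> ACC=4 [depth=0]
Max depth observed: 1

Answer: 1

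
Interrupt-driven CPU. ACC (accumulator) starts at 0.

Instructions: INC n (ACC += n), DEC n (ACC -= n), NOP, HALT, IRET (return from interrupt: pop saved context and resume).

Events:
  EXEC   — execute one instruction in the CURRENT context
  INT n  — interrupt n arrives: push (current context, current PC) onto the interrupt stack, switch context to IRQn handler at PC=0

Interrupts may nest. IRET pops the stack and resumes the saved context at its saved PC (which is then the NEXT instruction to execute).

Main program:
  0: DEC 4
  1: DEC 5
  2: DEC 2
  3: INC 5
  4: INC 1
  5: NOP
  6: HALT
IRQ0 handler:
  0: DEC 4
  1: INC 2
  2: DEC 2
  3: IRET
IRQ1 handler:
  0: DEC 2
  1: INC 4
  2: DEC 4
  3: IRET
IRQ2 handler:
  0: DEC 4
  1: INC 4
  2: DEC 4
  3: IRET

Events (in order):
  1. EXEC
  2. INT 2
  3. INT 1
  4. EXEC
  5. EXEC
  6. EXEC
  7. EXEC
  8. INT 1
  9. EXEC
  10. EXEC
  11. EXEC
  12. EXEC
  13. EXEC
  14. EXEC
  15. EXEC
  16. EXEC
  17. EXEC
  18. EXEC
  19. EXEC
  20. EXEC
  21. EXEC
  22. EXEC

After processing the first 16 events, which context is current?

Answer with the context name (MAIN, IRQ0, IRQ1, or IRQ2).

Answer: MAIN

Derivation:
Event 1 (EXEC): [MAIN] PC=0: DEC 4 -> ACC=-4
Event 2 (INT 2): INT 2 arrives: push (MAIN, PC=1), enter IRQ2 at PC=0 (depth now 1)
Event 3 (INT 1): INT 1 arrives: push (IRQ2, PC=0), enter IRQ1 at PC=0 (depth now 2)
Event 4 (EXEC): [IRQ1] PC=0: DEC 2 -> ACC=-6
Event 5 (EXEC): [IRQ1] PC=1: INC 4 -> ACC=-2
Event 6 (EXEC): [IRQ1] PC=2: DEC 4 -> ACC=-6
Event 7 (EXEC): [IRQ1] PC=3: IRET -> resume IRQ2 at PC=0 (depth now 1)
Event 8 (INT 1): INT 1 arrives: push (IRQ2, PC=0), enter IRQ1 at PC=0 (depth now 2)
Event 9 (EXEC): [IRQ1] PC=0: DEC 2 -> ACC=-8
Event 10 (EXEC): [IRQ1] PC=1: INC 4 -> ACC=-4
Event 11 (EXEC): [IRQ1] PC=2: DEC 4 -> ACC=-8
Event 12 (EXEC): [IRQ1] PC=3: IRET -> resume IRQ2 at PC=0 (depth now 1)
Event 13 (EXEC): [IRQ2] PC=0: DEC 4 -> ACC=-12
Event 14 (EXEC): [IRQ2] PC=1: INC 4 -> ACC=-8
Event 15 (EXEC): [IRQ2] PC=2: DEC 4 -> ACC=-12
Event 16 (EXEC): [IRQ2] PC=3: IRET -> resume MAIN at PC=1 (depth now 0)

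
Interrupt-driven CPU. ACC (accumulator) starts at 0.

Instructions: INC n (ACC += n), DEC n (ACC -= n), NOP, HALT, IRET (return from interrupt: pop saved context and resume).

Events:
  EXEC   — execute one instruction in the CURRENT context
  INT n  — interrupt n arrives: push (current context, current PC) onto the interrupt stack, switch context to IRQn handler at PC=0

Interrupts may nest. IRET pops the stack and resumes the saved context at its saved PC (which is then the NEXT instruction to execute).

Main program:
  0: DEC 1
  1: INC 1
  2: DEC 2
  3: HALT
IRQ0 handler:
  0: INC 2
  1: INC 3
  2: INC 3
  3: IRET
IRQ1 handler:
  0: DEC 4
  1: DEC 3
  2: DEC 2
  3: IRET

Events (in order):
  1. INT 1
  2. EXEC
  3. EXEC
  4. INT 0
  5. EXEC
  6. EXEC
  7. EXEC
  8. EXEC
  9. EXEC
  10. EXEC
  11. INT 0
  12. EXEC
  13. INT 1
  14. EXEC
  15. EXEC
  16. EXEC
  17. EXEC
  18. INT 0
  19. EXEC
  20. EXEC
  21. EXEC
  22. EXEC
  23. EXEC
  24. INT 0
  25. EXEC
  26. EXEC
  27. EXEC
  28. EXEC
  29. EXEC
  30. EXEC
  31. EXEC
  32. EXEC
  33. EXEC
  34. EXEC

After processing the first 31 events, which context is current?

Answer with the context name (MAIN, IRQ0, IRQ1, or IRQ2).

Event 1 (INT 1): INT 1 arrives: push (MAIN, PC=0), enter IRQ1 at PC=0 (depth now 1)
Event 2 (EXEC): [IRQ1] PC=0: DEC 4 -> ACC=-4
Event 3 (EXEC): [IRQ1] PC=1: DEC 3 -> ACC=-7
Event 4 (INT 0): INT 0 arrives: push (IRQ1, PC=2), enter IRQ0 at PC=0 (depth now 2)
Event 5 (EXEC): [IRQ0] PC=0: INC 2 -> ACC=-5
Event 6 (EXEC): [IRQ0] PC=1: INC 3 -> ACC=-2
Event 7 (EXEC): [IRQ0] PC=2: INC 3 -> ACC=1
Event 8 (EXEC): [IRQ0] PC=3: IRET -> resume IRQ1 at PC=2 (depth now 1)
Event 9 (EXEC): [IRQ1] PC=2: DEC 2 -> ACC=-1
Event 10 (EXEC): [IRQ1] PC=3: IRET -> resume MAIN at PC=0 (depth now 0)
Event 11 (INT 0): INT 0 arrives: push (MAIN, PC=0), enter IRQ0 at PC=0 (depth now 1)
Event 12 (EXEC): [IRQ0] PC=0: INC 2 -> ACC=1
Event 13 (INT 1): INT 1 arrives: push (IRQ0, PC=1), enter IRQ1 at PC=0 (depth now 2)
Event 14 (EXEC): [IRQ1] PC=0: DEC 4 -> ACC=-3
Event 15 (EXEC): [IRQ1] PC=1: DEC 3 -> ACC=-6
Event 16 (EXEC): [IRQ1] PC=2: DEC 2 -> ACC=-8
Event 17 (EXEC): [IRQ1] PC=3: IRET -> resume IRQ0 at PC=1 (depth now 1)
Event 18 (INT 0): INT 0 arrives: push (IRQ0, PC=1), enter IRQ0 at PC=0 (depth now 2)
Event 19 (EXEC): [IRQ0] PC=0: INC 2 -> ACC=-6
Event 20 (EXEC): [IRQ0] PC=1: INC 3 -> ACC=-3
Event 21 (EXEC): [IRQ0] PC=2: INC 3 -> ACC=0
Event 22 (EXEC): [IRQ0] PC=3: IRET -> resume IRQ0 at PC=1 (depth now 1)
Event 23 (EXEC): [IRQ0] PC=1: INC 3 -> ACC=3
Event 24 (INT 0): INT 0 arrives: push (IRQ0, PC=2), enter IRQ0 at PC=0 (depth now 2)
Event 25 (EXEC): [IRQ0] PC=0: INC 2 -> ACC=5
Event 26 (EXEC): [IRQ0] PC=1: INC 3 -> ACC=8
Event 27 (EXEC): [IRQ0] PC=2: INC 3 -> ACC=11
Event 28 (EXEC): [IRQ0] PC=3: IRET -> resume IRQ0 at PC=2 (depth now 1)
Event 29 (EXEC): [IRQ0] PC=2: INC 3 -> ACC=14
Event 30 (EXEC): [IRQ0] PC=3: IRET -> resume MAIN at PC=0 (depth now 0)
Event 31 (EXEC): [MAIN] PC=0: DEC 1 -> ACC=13

Answer: MAIN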